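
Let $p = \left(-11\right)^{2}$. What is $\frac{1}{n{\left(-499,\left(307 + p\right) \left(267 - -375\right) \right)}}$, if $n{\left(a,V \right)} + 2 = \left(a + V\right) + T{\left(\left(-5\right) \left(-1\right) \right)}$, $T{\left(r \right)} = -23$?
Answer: $\frac{1}{274252} \approx 3.6463 \cdot 10^{-6}$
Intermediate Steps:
$p = 121$
$n{\left(a,V \right)} = -25 + V + a$ ($n{\left(a,V \right)} = -2 - \left(23 - V - a\right) = -2 + \left(-23 + V + a\right) = -25 + V + a$)
$\frac{1}{n{\left(-499,\left(307 + p\right) \left(267 - -375\right) \right)}} = \frac{1}{-25 + \left(307 + 121\right) \left(267 - -375\right) - 499} = \frac{1}{-25 + 428 \left(267 + 375\right) - 499} = \frac{1}{-25 + 428 \cdot 642 - 499} = \frac{1}{-25 + 274776 - 499} = \frac{1}{274252}$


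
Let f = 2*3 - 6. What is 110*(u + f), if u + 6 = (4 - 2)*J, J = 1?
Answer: -440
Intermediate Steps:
u = -4 (u = -6 + (4 - 2)*1 = -6 + 2*1 = -6 + 2 = -4)
f = 0 (f = 6 - 6 = 0)
110*(u + f) = 110*(-4 + 0) = 110*(-4) = -440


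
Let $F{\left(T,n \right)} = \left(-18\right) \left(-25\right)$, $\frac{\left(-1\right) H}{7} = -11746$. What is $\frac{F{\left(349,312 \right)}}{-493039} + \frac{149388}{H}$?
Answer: $\frac{36808555116}{20269326329} \approx 1.816$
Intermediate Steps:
$H = 82222$ ($H = \left(-7\right) \left(-11746\right) = 82222$)
$F{\left(T,n \right)} = 450$
$\frac{F{\left(349,312 \right)}}{-493039} + \frac{149388}{H} = \frac{450}{-493039} + \frac{149388}{82222} = 450 \left(- \frac{1}{493039}\right) + 149388 \cdot \frac{1}{82222} = - \frac{450}{493039} + \frac{74694}{41111} = \frac{36808555116}{20269326329}$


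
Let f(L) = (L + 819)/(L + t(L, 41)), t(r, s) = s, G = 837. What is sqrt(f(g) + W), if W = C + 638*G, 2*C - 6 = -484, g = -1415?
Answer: sqrt(251921681949)/687 ≈ 730.59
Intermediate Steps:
C = -239 (C = 3 + (1/2)*(-484) = 3 - 242 = -239)
f(L) = (819 + L)/(41 + L) (f(L) = (L + 819)/(L + 41) = (819 + L)/(41 + L))
W = 533767 (W = -239 + 638*837 = -239 + 534006 = 533767)
sqrt(f(g) + W) = sqrt((819 - 1415)/(41 - 1415) + 533767) = sqrt(-596/(-1374) + 533767) = sqrt(-1/1374*(-596) + 533767) = sqrt(298/687 + 533767) = sqrt(366698227/687) = sqrt(251921681949)/687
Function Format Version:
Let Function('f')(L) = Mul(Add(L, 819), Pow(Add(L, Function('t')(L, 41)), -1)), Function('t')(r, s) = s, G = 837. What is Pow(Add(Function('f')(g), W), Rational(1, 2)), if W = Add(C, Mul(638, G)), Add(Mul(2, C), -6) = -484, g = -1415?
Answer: Mul(Rational(1, 687), Pow(251921681949, Rational(1, 2))) ≈ 730.59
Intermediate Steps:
C = -239 (C = Add(3, Mul(Rational(1, 2), -484)) = Add(3, -242) = -239)
Function('f')(L) = Mul(Pow(Add(41, L), -1), Add(819, L)) (Function('f')(L) = Mul(Add(L, 819), Pow(Add(L, 41), -1)) = Mul(Add(819, L), Pow(Add(41, L), -1)) = Mul(Pow(Add(41, L), -1), Add(819, L)))
W = 533767 (W = Add(-239, Mul(638, 837)) = Add(-239, 534006) = 533767)
Pow(Add(Function('f')(g), W), Rational(1, 2)) = Pow(Add(Mul(Pow(Add(41, -1415), -1), Add(819, -1415)), 533767), Rational(1, 2)) = Pow(Add(Mul(Pow(-1374, -1), -596), 533767), Rational(1, 2)) = Pow(Add(Mul(Rational(-1, 1374), -596), 533767), Rational(1, 2)) = Pow(Add(Rational(298, 687), 533767), Rational(1, 2)) = Pow(Rational(366698227, 687), Rational(1, 2)) = Mul(Rational(1, 687), Pow(251921681949, Rational(1, 2)))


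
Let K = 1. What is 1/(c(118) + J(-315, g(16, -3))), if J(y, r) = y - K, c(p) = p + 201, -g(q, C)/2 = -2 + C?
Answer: ⅓ ≈ 0.33333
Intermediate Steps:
g(q, C) = 4 - 2*C (g(q, C) = -2*(-2 + C) = 4 - 2*C)
c(p) = 201 + p
J(y, r) = -1 + y (J(y, r) = y - 1*1 = y - 1 = -1 + y)
1/(c(118) + J(-315, g(16, -3))) = 1/((201 + 118) + (-1 - 315)) = 1/(319 - 316) = 1/3 = ⅓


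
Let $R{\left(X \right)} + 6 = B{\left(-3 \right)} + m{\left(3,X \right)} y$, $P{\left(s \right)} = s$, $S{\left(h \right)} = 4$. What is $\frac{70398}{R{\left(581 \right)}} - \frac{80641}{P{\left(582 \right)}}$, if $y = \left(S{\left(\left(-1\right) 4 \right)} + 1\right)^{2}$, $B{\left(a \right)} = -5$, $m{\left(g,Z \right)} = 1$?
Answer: $\frac{19921331}{4074} \approx 4889.9$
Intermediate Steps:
$y = 25$ ($y = \left(4 + 1\right)^{2} = 5^{2} = 25$)
$R{\left(X \right)} = 14$ ($R{\left(X \right)} = -6 + \left(-5 + 1 \cdot 25\right) = -6 + \left(-5 + 25\right) = -6 + 20 = 14$)
$\frac{70398}{R{\left(581 \right)}} - \frac{80641}{P{\left(582 \right)}} = \frac{70398}{14} - \frac{80641}{582} = 70398 \cdot \frac{1}{14} - \frac{80641}{582} = \frac{35199}{7} - \frac{80641}{582} = \frac{19921331}{4074}$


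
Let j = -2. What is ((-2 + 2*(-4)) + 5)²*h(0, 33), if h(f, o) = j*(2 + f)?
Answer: -100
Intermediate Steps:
h(f, o) = -4 - 2*f (h(f, o) = -2*(2 + f) = -4 - 2*f)
((-2 + 2*(-4)) + 5)²*h(0, 33) = ((-2 + 2*(-4)) + 5)²*(-4 - 2*0) = ((-2 - 8) + 5)²*(-4 + 0) = (-10 + 5)²*(-4) = (-5)²*(-4) = 25*(-4) = -100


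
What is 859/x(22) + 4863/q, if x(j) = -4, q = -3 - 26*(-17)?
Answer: -357649/1756 ≈ -203.67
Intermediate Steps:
q = 439 (q = -3 + 442 = 439)
859/x(22) + 4863/q = 859/(-4) + 4863/439 = 859*(-1/4) + 4863*(1/439) = -859/4 + 4863/439 = -357649/1756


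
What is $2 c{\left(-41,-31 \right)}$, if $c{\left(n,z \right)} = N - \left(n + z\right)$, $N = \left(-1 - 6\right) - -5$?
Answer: $140$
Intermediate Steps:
$N = -2$ ($N = -7 + 5 = -2$)
$c{\left(n,z \right)} = -2 - n - z$ ($c{\left(n,z \right)} = -2 - \left(n + z\right) = -2 - n - z$)
$2 c{\left(-41,-31 \right)} = 2 \left(-2 - -41 - -31\right) = 2 \left(-2 + 41 + 31\right) = 2 \cdot 70 = 140$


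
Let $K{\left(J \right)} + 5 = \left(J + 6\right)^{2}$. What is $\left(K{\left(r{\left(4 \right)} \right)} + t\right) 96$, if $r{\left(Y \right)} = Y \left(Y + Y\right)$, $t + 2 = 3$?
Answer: $138240$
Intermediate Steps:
$t = 1$ ($t = -2 + 3 = 1$)
$r{\left(Y \right)} = 2 Y^{2}$ ($r{\left(Y \right)} = Y 2 Y = 2 Y^{2}$)
$K{\left(J \right)} = -5 + \left(6 + J\right)^{2}$ ($K{\left(J \right)} = -5 + \left(J + 6\right)^{2} = -5 + \left(6 + J\right)^{2}$)
$\left(K{\left(r{\left(4 \right)} \right)} + t\right) 96 = \left(\left(-5 + \left(6 + 2 \cdot 4^{2}\right)^{2}\right) + 1\right) 96 = \left(\left(-5 + \left(6 + 2 \cdot 16\right)^{2}\right) + 1\right) 96 = \left(\left(-5 + \left(6 + 32\right)^{2}\right) + 1\right) 96 = \left(\left(-5 + 38^{2}\right) + 1\right) 96 = \left(\left(-5 + 1444\right) + 1\right) 96 = \left(1439 + 1\right) 96 = 1440 \cdot 96 = 138240$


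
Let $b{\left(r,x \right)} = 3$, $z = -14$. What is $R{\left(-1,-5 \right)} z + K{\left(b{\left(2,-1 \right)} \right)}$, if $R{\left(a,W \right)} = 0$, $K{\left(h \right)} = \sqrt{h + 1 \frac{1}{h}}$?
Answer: $\frac{\sqrt{30}}{3} \approx 1.8257$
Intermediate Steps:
$K{\left(h \right)} = \sqrt{h + \frac{1}{h}}$
$R{\left(-1,-5 \right)} z + K{\left(b{\left(2,-1 \right)} \right)} = 0 \left(-14\right) + \sqrt{3 + \frac{1}{3}} = 0 + \sqrt{3 + \frac{1}{3}} = 0 + \sqrt{\frac{10}{3}} = 0 + \frac{\sqrt{30}}{3} = \frac{\sqrt{30}}{3}$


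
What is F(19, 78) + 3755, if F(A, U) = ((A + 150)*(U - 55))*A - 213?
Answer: 77395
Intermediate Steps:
F(A, U) = -213 + A*(-55 + U)*(150 + A) (F(A, U) = ((150 + A)*(-55 + U))*A - 213 = ((-55 + U)*(150 + A))*A - 213 = A*(-55 + U)*(150 + A) - 213 = -213 + A*(-55 + U)*(150 + A))
F(19, 78) + 3755 = (-213 - 8250*19 - 55*19² + 78*19² + 150*19*78) + 3755 = (-213 - 156750 - 55*361 + 78*361 + 222300) + 3755 = (-213 - 156750 - 19855 + 28158 + 222300) + 3755 = 73640 + 3755 = 77395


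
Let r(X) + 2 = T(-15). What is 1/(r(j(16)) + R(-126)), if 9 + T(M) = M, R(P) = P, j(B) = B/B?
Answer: -1/152 ≈ -0.0065789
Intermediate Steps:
j(B) = 1
T(M) = -9 + M
r(X) = -26 (r(X) = -2 + (-9 - 15) = -2 - 24 = -26)
1/(r(j(16)) + R(-126)) = 1/(-26 - 126) = 1/(-152) = -1/152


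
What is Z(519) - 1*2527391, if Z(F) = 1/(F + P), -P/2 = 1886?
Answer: -8221602924/3253 ≈ -2.5274e+6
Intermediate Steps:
P = -3772 (P = -2*1886 = -3772)
Z(F) = 1/(-3772 + F) (Z(F) = 1/(F - 3772) = 1/(-3772 + F))
Z(519) - 1*2527391 = 1/(-3772 + 519) - 1*2527391 = 1/(-3253) - 2527391 = -1/3253 - 2527391 = -8221602924/3253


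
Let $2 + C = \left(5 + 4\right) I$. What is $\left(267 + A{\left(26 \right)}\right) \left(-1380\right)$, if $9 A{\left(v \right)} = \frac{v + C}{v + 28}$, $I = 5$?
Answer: $- \frac{9953710}{27} \approx -3.6866 \cdot 10^{5}$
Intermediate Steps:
$C = 43$ ($C = -2 + \left(5 + 4\right) 5 = -2 + 9 \cdot 5 = -2 + 45 = 43$)
$A{\left(v \right)} = \frac{43 + v}{9 \left(28 + v\right)}$ ($A{\left(v \right)} = \frac{\left(v + 43\right) \frac{1}{v + 28}}{9} = \frac{\left(43 + v\right) \frac{1}{28 + v}}{9} = \frac{\frac{1}{28 + v} \left(43 + v\right)}{9} = \frac{43 + v}{9 \left(28 + v\right)}$)
$\left(267 + A{\left(26 \right)}\right) \left(-1380\right) = \left(267 + \frac{43 + 26}{9 \left(28 + 26\right)}\right) \left(-1380\right) = \left(267 + \frac{1}{9} \cdot \frac{1}{54} \cdot 69\right) \left(-1380\right) = \left(267 + \frac{23}{162}\right) \left(-1380\right) = \frac{43277}{162} \left(-1380\right) = - \frac{9953710}{27}$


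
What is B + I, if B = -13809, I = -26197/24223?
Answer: -334521604/24223 ≈ -13810.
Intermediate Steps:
I = -26197/24223 (I = -26197*1/24223 = -26197/24223 ≈ -1.0815)
B + I = -13809 - 26197/24223 = -334521604/24223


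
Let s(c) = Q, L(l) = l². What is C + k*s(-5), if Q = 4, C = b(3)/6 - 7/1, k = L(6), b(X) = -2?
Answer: 410/3 ≈ 136.67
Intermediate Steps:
k = 36 (k = 6² = 36)
C = -22/3 (C = -2/6 - 7/1 = -2*⅙ - 7*1 = -⅓ - 7 = -22/3 ≈ -7.3333)
s(c) = 4
C + k*s(-5) = -22/3 + 36*4 = -22/3 + 144 = 410/3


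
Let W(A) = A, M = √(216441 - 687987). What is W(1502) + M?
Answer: 1502 + 3*I*√52394 ≈ 1502.0 + 686.69*I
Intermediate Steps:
M = 3*I*√52394 (M = √(-471546) = 3*I*√52394 ≈ 686.69*I)
W(1502) + M = 1502 + 3*I*√52394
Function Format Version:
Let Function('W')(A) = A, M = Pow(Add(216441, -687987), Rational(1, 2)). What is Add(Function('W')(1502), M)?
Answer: Add(1502, Mul(3, I, Pow(52394, Rational(1, 2)))) ≈ Add(1502.0, Mul(686.69, I))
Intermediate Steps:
M = Mul(3, I, Pow(52394, Rational(1, 2))) (M = Pow(-471546, Rational(1, 2)) = Mul(3, I, Pow(52394, Rational(1, 2))) ≈ Mul(686.69, I))
Add(Function('W')(1502), M) = Add(1502, Mul(3, I, Pow(52394, Rational(1, 2))))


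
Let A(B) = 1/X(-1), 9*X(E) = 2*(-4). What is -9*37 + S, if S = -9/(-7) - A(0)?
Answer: -18513/56 ≈ -330.59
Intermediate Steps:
X(E) = -8/9 (X(E) = (2*(-4))/9 = (⅑)*(-8) = -8/9)
A(B) = -9/8 (A(B) = 1/(-8/9) = -9/8)
S = 135/56 (S = -9/(-7) - 1*(-9/8) = -9*(-⅐) + 9/8 = 9/7 + 9/8 = 135/56 ≈ 2.4107)
-9*37 + S = -9*37 + 135/56 = -333 + 135/56 = -18513/56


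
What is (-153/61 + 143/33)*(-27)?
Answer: -3006/61 ≈ -49.279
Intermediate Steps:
(-153/61 + 143/33)*(-27) = (-153*1/61 + 143*(1/33))*(-27) = (-153/61 + 13/3)*(-27) = (334/183)*(-27) = -3006/61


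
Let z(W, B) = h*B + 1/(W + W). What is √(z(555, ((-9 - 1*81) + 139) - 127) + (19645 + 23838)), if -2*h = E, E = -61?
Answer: √50644239510/1110 ≈ 202.74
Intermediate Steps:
h = 61/2 (h = -½*(-61) = 61/2 ≈ 30.500)
z(W, B) = 1/(2*W) + 61*B/2 (z(W, B) = 61*B/2 + 1/(W + W) = 61*B/2 + 1/(2*W) = 1/(2*W) + 61*B/2)
√(z(555, ((-9 - 1*81) + 139) - 127) + (19645 + 23838)) = √((½)*(1 + 61*(((-9 - 1*81) + 139) - 127)*555)/555 + (19645 + 23838)) = √((½)*(1/555)*(1 + 61*(((-9 - 81) + 139) - 127)*555) + 43483) = √((½)*(1/555)*(1 + 61*((-90 + 139) - 127)*555) + 43483) = √((½)*(1/555)*(1 + 61*(49 - 127)*555) + 43483) = √((½)*(1/555)*(1 + 61*(-78)*555) + 43483) = √((½)*(1/555)*(1 - 2640690) + 43483) = √((½)*(1/555)*(-2640689) + 43483) = √(-2640689/1110 + 43483) = √(45625441/1110) = √50644239510/1110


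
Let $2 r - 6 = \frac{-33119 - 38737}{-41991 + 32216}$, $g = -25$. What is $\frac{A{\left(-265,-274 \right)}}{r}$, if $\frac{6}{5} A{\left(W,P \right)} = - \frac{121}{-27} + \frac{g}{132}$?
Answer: $\frac{249213625}{465123384} \approx 0.5358$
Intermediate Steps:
$A{\left(W,P \right)} = \frac{25495}{7128}$ ($A{\left(W,P \right)} = \frac{5 \left(- \frac{121}{-27} - \frac{25}{132}\right)}{6} = \frac{5 \left(\left(-121\right) \left(- \frac{1}{27}\right) - \frac{25}{132}\right)}{6} = \frac{5 \left(\frac{121}{27} - \frac{25}{132}\right)}{6} = \frac{5}{6} \cdot \frac{5099}{1188} = \frac{25495}{7128}$)
$r = \frac{65253}{9775}$ ($r = 3 + \frac{\left(-33119 - 38737\right) \frac{1}{-41991 + 32216}}{2} = 3 + \frac{\left(-71856\right) \frac{1}{-9775}}{2} = 3 + \frac{\left(-71856\right) \left(- \frac{1}{9775}\right)}{2} = 3 + \frac{1}{2} \cdot \frac{71856}{9775} = 3 + \frac{35928}{9775} = \frac{65253}{9775} \approx 6.6755$)
$\frac{A{\left(-265,-274 \right)}}{r} = \frac{25495}{7128 \cdot \frac{65253}{9775}} = \frac{25495}{7128} \cdot \frac{9775}{65253} = \frac{249213625}{465123384}$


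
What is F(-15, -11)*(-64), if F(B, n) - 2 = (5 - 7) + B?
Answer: 960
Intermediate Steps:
F(B, n) = B (F(B, n) = 2 + ((5 - 7) + B) = 2 + (-2 + B) = B)
F(-15, -11)*(-64) = -15*(-64) = 960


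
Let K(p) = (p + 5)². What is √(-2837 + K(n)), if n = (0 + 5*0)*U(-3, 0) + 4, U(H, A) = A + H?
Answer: 2*I*√689 ≈ 52.498*I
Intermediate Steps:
n = 4 (n = (0 + 5*0)*(0 - 3) + 4 = (0 + 0)*(-3) + 4 = 0*(-3) + 4 = 0 + 4 = 4)
K(p) = (5 + p)²
√(-2837 + K(n)) = √(-2837 + (5 + 4)²) = √(-2837 + 9²) = √(-2837 + 81) = √(-2756) = 2*I*√689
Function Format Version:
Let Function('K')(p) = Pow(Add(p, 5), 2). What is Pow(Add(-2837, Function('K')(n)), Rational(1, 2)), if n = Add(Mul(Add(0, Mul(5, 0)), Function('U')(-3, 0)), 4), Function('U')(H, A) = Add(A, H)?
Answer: Mul(2, I, Pow(689, Rational(1, 2))) ≈ Mul(52.498, I)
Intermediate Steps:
n = 4 (n = Add(Mul(Add(0, Mul(5, 0)), Add(0, -3)), 4) = Add(Mul(Add(0, 0), -3), 4) = Add(Mul(0, -3), 4) = Add(0, 4) = 4)
Function('K')(p) = Pow(Add(5, p), 2)
Pow(Add(-2837, Function('K')(n)), Rational(1, 2)) = Pow(Add(-2837, Pow(Add(5, 4), 2)), Rational(1, 2)) = Pow(Add(-2837, Pow(9, 2)), Rational(1, 2)) = Pow(Add(-2837, 81), Rational(1, 2)) = Pow(-2756, Rational(1, 2)) = Mul(2, I, Pow(689, Rational(1, 2)))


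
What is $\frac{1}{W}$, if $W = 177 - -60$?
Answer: $\frac{1}{237} \approx 0.0042194$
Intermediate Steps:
$W = 237$ ($W = 177 + 60 = 237$)
$\frac{1}{W} = \frac{1}{237}$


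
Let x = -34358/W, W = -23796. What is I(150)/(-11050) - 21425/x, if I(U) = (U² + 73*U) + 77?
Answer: -216721757141/14602150 ≈ -14842.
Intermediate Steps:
I(U) = 77 + U² + 73*U
x = 17179/11898 (x = -34358/(-23796) = -34358*(-1/23796) = 17179/11898 ≈ 1.4439)
I(150)/(-11050) - 21425/x = (77 + 150² + 73*150)/(-11050) - 21425/17179/11898 = (77 + 22500 + 10950)*(-1/11050) - 21425*11898/17179 = 33527*(-1/11050) - 254914650/17179 = -2579/850 - 254914650/17179 = -216721757141/14602150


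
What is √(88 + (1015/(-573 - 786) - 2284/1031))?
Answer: √18549224727011/467043 ≈ 9.2216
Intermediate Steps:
√(88 + (1015/(-573 - 786) - 2284/1031)) = √(88 + (1015/(-1359) - 2284*1/1031)) = √(88 + (1015*(-1/1359) - 2284/1031)) = √(88 + (-1015/1359 - 2284/1031)) = √(88 - 4150421/1401129) = √(119148931/1401129) = √18549224727011/467043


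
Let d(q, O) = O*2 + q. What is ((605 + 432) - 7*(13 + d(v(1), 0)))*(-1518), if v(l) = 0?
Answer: -1436028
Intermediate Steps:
d(q, O) = q + 2*O (d(q, O) = 2*O + q = q + 2*O)
((605 + 432) - 7*(13 + d(v(1), 0)))*(-1518) = ((605 + 432) - 7*(13 + (0 + 2*0)))*(-1518) = (1037 - 7*(13 + (0 + 0)))*(-1518) = (1037 - 7*(13 + 0))*(-1518) = (1037 - 7*13)*(-1518) = (1037 - 91)*(-1518) = 946*(-1518) = -1436028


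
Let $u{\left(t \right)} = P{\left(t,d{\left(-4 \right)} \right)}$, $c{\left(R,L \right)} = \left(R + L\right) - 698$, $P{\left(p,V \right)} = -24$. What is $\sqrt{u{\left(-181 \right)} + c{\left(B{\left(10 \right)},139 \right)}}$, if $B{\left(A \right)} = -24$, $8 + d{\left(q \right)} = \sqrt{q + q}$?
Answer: $i \sqrt{607} \approx 24.637 i$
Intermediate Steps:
$d{\left(q \right)} = -8 + \sqrt{2} \sqrt{q}$ ($d{\left(q \right)} = -8 + \sqrt{q + q} = -8 + \sqrt{2 q} = -8 + \sqrt{2} \sqrt{q}$)
$c{\left(R,L \right)} = -698 + L + R$ ($c{\left(R,L \right)} = \left(L + R\right) - 698 = -698 + L + R$)
$u{\left(t \right)} = -24$
$\sqrt{u{\left(-181 \right)} + c{\left(B{\left(10 \right)},139 \right)}} = \sqrt{-24 - 583} = \sqrt{-607} = i \sqrt{607}$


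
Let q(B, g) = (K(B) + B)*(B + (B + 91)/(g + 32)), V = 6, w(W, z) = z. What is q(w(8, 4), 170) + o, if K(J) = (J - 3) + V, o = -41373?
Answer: -8347413/202 ≈ -41324.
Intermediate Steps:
K(J) = 3 + J (K(J) = (J - 3) + 6 = (-3 + J) + 6 = 3 + J)
q(B, g) = (3 + 2*B)*(B + (91 + B)/(32 + g)) (q(B, g) = ((3 + B) + B)*(B + (B + 91)/(g + 32)) = (3 + 2*B)*(B + (91 + B)/(32 + g)))
q(w(8, 4), 170) + o = (273 + 66*4² + 281*4 + 2*170*4² + 3*4*170)/(32 + 170) - 41373 = (273 + 66*16 + 1124 + 2*170*16 + 2040)/202 - 41373 = (273 + 1056 + 1124 + 5440 + 2040)/202 - 41373 = (1/202)*9933 - 41373 = 9933/202 - 41373 = -8347413/202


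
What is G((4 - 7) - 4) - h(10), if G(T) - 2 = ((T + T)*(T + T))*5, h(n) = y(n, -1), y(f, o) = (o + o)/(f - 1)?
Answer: 8840/9 ≈ 982.22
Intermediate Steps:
y(f, o) = 2*o/(-1 + f) (y(f, o) = (2*o)/(-1 + f) = 2*o/(-1 + f))
h(n) = -2/(-1 + n) (h(n) = 2*(-1)/(-1 + n) = -2/(-1 + n))
G(T) = 2 + 20*T² (G(T) = 2 + ((T + T)*(T + T))*5 = 2 + ((2*T)*(2*T))*5 = 2 + (4*T²)*5 = 2 + 20*T²)
G((4 - 7) - 4) - h(10) = (2 + 20*((4 - 7) - 4)²) - (-2)/(-1 + 10) = (2 + 20*(-3 - 4)²) - (-2)/9 = (2 + 20*(-7)²) - (-2)/9 = (2 + 20*49) - 1*(-2/9) = (2 + 980) + 2/9 = 982 + 2/9 = 8840/9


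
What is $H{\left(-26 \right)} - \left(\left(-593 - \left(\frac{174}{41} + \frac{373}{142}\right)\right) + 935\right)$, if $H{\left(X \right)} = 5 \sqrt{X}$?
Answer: $- \frac{1951123}{5822} + 5 i \sqrt{26} \approx -335.13 + 25.495 i$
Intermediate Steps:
$H{\left(-26 \right)} - \left(\left(-593 - \left(\frac{174}{41} + \frac{373}{142}\right)\right) + 935\right) = 5 \sqrt{-26} - \left(\left(-593 - \left(\frac{174}{41} + \frac{373}{142}\right)\right) + 935\right) = 5 i \sqrt{26} - \left(\left(-593 - \frac{40001}{5822}\right) + 935\right) = 5 i \sqrt{26} - \left(- \frac{3492447}{5822} + 935\right) = 5 i \sqrt{26} - \frac{1951123}{5822} = - \frac{1951123}{5822} + 5 i \sqrt{26}$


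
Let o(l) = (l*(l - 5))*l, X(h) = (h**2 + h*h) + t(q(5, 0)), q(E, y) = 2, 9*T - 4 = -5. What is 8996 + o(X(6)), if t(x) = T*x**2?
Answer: 254984948/729 ≈ 3.4977e+5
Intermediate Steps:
T = -1/9 (T = 4/9 + (1/9)*(-5) = 4/9 - 5/9 = -1/9 ≈ -0.11111)
t(x) = -x**2/9
X(h) = -4/9 + 2*h**2 (X(h) = (h**2 + h*h) - 1/9*2**2 = (h**2 + h**2) - 1/9*4 = 2*h**2 - 4/9 = -4/9 + 2*h**2)
o(l) = l**2*(-5 + l) (o(l) = (l*(-5 + l))*l = l**2*(-5 + l))
8996 + o(X(6)) = 8996 + (-4/9 + 2*6**2)**2*(-5 + (-4/9 + 2*6**2)) = 8996 + (-4/9 + 2*36)**2*(-5 + (-4/9 + 2*36)) = 8996 + (-4/9 + 72)**2*(-5 + (-4/9 + 72)) = 8996 + (644/9)**2*(-5 + 644/9) = 8996 + (414736/81)*(599/9) = 8996 + 248426864/729 = 254984948/729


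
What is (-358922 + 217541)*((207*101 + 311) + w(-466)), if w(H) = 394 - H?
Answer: -3121409718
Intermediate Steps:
(-358922 + 217541)*((207*101 + 311) + w(-466)) = (-358922 + 217541)*((207*101 + 311) + (394 - 1*(-466))) = -141381*((20907 + 311) + (394 + 466)) = -141381*(21218 + 860) = -141381*22078 = -3121409718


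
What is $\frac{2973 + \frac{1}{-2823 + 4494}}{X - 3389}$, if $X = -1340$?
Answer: $- \frac{4967884}{7902159} \approx -0.62867$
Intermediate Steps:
$\frac{2973 + \frac{1}{-2823 + 4494}}{X - 3389} = \frac{2973 + \frac{1}{-2823 + 4494}}{-1340 - 3389} = \frac{2973 + \frac{1}{1671}}{-4729} = \left(2973 + \frac{1}{1671}\right) \left(- \frac{1}{4729}\right) = \frac{4967884}{1671} \left(- \frac{1}{4729}\right) = - \frac{4967884}{7902159}$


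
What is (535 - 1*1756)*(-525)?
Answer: 641025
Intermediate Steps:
(535 - 1*1756)*(-525) = (535 - 1756)*(-525) = -1221*(-525) = 641025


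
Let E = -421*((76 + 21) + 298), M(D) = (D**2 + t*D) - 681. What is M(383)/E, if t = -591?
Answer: 16069/33259 ≈ 0.48315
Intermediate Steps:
M(D) = -681 + D**2 - 591*D (M(D) = (D**2 - 591*D) - 681 = -681 + D**2 - 591*D)
E = -166295 (E = -421*(97 + 298) = -421*395 = -166295)
M(383)/E = (-681 + 383**2 - 591*383)/(-166295) = (-681 + 146689 - 226353)*(-1/166295) = -80345*(-1/166295) = 16069/33259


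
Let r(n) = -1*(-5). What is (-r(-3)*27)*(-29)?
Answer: 3915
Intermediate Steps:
r(n) = 5
(-r(-3)*27)*(-29) = (-1*5*27)*(-29) = -5*27*(-29) = -135*(-29) = 3915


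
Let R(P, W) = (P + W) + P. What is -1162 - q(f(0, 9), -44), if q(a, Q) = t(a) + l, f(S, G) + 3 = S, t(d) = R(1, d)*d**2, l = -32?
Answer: -1121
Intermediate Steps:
R(P, W) = W + 2*P
t(d) = d**2*(2 + d) (t(d) = (d + 2*1)*d**2 = (d + 2)*d**2 = (2 + d)*d**2 = d**2*(2 + d))
f(S, G) = -3 + S
q(a, Q) = -32 + a**2*(2 + a) (q(a, Q) = a**2*(2 + a) - 32 = -32 + a**2*(2 + a))
-1162 - q(f(0, 9), -44) = -1162 - (-32 + (-3 + 0)**2*(2 + (-3 + 0))) = -1162 - (-32 + (-3)**2*(2 - 3)) = -1162 - (-32 + 9*(-1)) = -1162 - (-32 - 9) = -1162 - 1*(-41) = -1162 + 41 = -1121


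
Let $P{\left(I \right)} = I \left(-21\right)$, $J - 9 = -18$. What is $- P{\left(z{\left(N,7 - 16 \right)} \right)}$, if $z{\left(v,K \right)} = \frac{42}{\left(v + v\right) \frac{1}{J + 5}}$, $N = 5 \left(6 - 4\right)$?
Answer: $- \frac{882}{5} \approx -176.4$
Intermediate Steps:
$J = -9$ ($J = 9 - 18 = -9$)
$N = 10$ ($N = 5 \cdot 2 = 10$)
$z{\left(v,K \right)} = - \frac{84}{v}$ ($z{\left(v,K \right)} = \frac{42}{\left(v + v\right) \frac{1}{-9 + 5}} = \frac{42}{2 v \frac{1}{-4}} = \frac{42}{2 v \left(- \frac{1}{4}\right)} = \frac{42}{\left(- \frac{1}{2}\right) v} = 42 \left(- \frac{2}{v}\right) = - \frac{84}{v}$)
$P{\left(I \right)} = - 21 I$
$- P{\left(z{\left(N,7 - 16 \right)} \right)} = - \left(-21\right) \left(- \frac{84}{10}\right) = - \left(-21\right) \left(\left(-84\right) \frac{1}{10}\right) = - \frac{\left(-21\right) \left(-42\right)}{5} = \left(-1\right) \frac{882}{5} = - \frac{882}{5}$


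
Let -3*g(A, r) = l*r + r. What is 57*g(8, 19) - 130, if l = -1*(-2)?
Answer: -1213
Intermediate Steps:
l = 2
g(A, r) = -r (g(A, r) = -(2*r + r)/3 = -r)
57*g(8, 19) - 130 = 57*(-1*19) - 130 = 57*(-19) - 130 = -1083 - 130 = -1213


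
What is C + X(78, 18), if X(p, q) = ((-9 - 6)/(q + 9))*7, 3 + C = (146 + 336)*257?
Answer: 1114804/9 ≈ 1.2387e+5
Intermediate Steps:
C = 123871 (C = -3 + (146 + 336)*257 = -3 + 482*257 = -3 + 123874 = 123871)
X(p, q) = -105/(9 + q) (X(p, q) = -15/(9 + q)*7 = -105/(9 + q))
C + X(78, 18) = 123871 - 105/(9 + 18) = 123871 - 105/27 = 123871 - 105*1/27 = 123871 - 35/9 = 1114804/9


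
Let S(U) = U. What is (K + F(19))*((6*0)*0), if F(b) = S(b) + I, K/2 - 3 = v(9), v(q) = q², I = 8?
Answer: 0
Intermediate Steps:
K = 168 (K = 6 + 2*9² = 6 + 2*81 = 6 + 162 = 168)
F(b) = 8 + b (F(b) = b + 8 = 8 + b)
(K + F(19))*((6*0)*0) = (168 + (8 + 19))*((6*0)*0) = (168 + 27)*(0*0) = 195*0 = 0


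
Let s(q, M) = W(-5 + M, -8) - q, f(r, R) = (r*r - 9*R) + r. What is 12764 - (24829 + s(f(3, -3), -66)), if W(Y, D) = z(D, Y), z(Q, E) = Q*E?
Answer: -12594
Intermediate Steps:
z(Q, E) = E*Q
W(Y, D) = D*Y (W(Y, D) = Y*D = D*Y)
f(r, R) = r + r**2 - 9*R (f(r, R) = (r**2 - 9*R) + r = r + r**2 - 9*R)
s(q, M) = 40 - q - 8*M (s(q, M) = -8*(-5 + M) - q = (40 - 8*M) - q = 40 - q - 8*M)
12764 - (24829 + s(f(3, -3), -66)) = 12764 - (24829 + (40 - (3 + 3**2 - 9*(-3)) - 8*(-66))) = 12764 - (24829 + (40 - (3 + 9 + 27) + 528)) = 12764 - (24829 + (40 - 1*39 + 528)) = 12764 - (24829 + (40 - 39 + 528)) = 12764 - (24829 + 529) = 12764 - 1*25358 = 12764 - 25358 = -12594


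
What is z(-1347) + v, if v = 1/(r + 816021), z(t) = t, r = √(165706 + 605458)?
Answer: -896953157404098/665889501277 - 2*√192791/665889501277 ≈ -1347.0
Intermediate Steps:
r = 2*√192791 (r = √771164 = 2*√192791 ≈ 878.16)
v = 1/(816021 + 2*√192791) (v = 1/(2*√192791 + 816021) = 1/(816021 + 2*√192791) ≈ 1.2241e-6)
z(-1347) + v = -1347 + (816021/665889501277 - 2*√192791/665889501277) = -896953157404098/665889501277 - 2*√192791/665889501277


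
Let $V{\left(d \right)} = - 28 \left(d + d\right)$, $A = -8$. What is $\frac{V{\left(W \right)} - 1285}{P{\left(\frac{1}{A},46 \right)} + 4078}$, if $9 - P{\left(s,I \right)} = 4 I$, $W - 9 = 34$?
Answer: $- \frac{1231}{1301} \approx -0.9462$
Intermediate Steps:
$W = 43$ ($W = 9 + 34 = 43$)
$V{\left(d \right)} = - 56 d$ ($V{\left(d \right)} = - 28 \cdot 2 d = - 56 d$)
$P{\left(s,I \right)} = 9 - 4 I$
$\frac{V{\left(W \right)} - 1285}{P{\left(\frac{1}{A},46 \right)} + 4078} = \frac{\left(-56\right) 43 - 1285}{\left(9 - 184\right) + 4078} = \frac{-2408 - 1285}{\left(9 - 184\right) + 4078} = - \frac{3693}{-175 + 4078} = - \frac{3693}{3903} = \left(-3693\right) \frac{1}{3903} = - \frac{1231}{1301}$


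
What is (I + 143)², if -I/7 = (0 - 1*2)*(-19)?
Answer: 15129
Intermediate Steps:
I = -266 (I = -7*(0 - 1*2)*(-19) = -7*(0 - 2)*(-19) = -(-14)*(-19) = -7*38 = -266)
(I + 143)² = (-266 + 143)² = (-123)² = 15129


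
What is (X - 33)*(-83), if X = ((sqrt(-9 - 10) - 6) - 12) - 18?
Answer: 5727 - 83*I*sqrt(19) ≈ 5727.0 - 361.79*I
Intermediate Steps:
X = -36 + I*sqrt(19) (X = ((sqrt(-19) - 6) - 12) - 18 = ((I*sqrt(19) - 6) - 12) - 18 = ((-6 + I*sqrt(19)) - 12) - 18 = (-18 + I*sqrt(19)) - 18 = -36 + I*sqrt(19) ≈ -36.0 + 4.3589*I)
(X - 33)*(-83) = ((-36 + I*sqrt(19)) - 33)*(-83) = (-69 + I*sqrt(19))*(-83) = 5727 - 83*I*sqrt(19)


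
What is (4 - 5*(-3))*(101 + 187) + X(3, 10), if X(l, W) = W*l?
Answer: 5502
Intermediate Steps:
(4 - 5*(-3))*(101 + 187) + X(3, 10) = (4 - 5*(-3))*(101 + 187) + 10*3 = (4 + 15)*288 + 30 = 19*288 + 30 = 5472 + 30 = 5502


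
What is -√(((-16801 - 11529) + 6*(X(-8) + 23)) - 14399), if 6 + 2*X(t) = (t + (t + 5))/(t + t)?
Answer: -I*√681711/4 ≈ -206.41*I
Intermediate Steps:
X(t) = -3 + (5 + 2*t)/(4*t) (X(t) = -3 + ((t + (t + 5))/(t + t))/2 = -3 + ((t + (5 + t))/((2*t)))/2 = -3 + ((5 + 2*t)*(1/(2*t)))/2 = -3 + ((5 + 2*t)/(2*t))/2 = -3 + (5 + 2*t)/(4*t))
-√(((-16801 - 11529) + 6*(X(-8) + 23)) - 14399) = -√(((-16801 - 11529) + 6*((5/4)*(1 - 2*(-8))/(-8) + 23)) - 14399) = -√((-28330 + 6*((5/4)*(-⅛)*(1 + 16) + 23)) - 14399) = -√((-28330 + 6*((5/4)*(-⅛)*17 + 23)) - 14399) = -√((-28330 + 6*(-85/32 + 23)) - 14399) = -√((-28330 + 6*(651/32)) - 14399) = -√((-28330 + 1953/16) - 14399) = -√(-451327/16 - 14399) = -√(-681711/16) = -I*√681711/4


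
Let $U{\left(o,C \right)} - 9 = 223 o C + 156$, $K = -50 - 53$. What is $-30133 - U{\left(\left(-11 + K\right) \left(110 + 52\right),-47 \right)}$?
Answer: $-193593406$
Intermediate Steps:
$K = -103$
$U{\left(o,C \right)} = 165 + 223 C o$ ($U{\left(o,C \right)} = 9 + \left(223 o C + 156\right) = 9 + \left(223 C o + 156\right) = 9 + \left(156 + 223 C o\right) = 165 + 223 C o$)
$-30133 - U{\left(\left(-11 + K\right) \left(110 + 52\right),-47 \right)} = -30133 - \left(165 + 223 \left(-47\right) \left(-11 - 103\right) \left(110 + 52\right)\right) = -30133 - \left(165 + 223 \left(-47\right) \left(\left(-114\right) 162\right)\right) = -30133 - \left(165 + 223 \left(-47\right) \left(-18468\right)\right) = -30133 - \left(165 + 193563108\right) = -30133 - 193563273 = -193593406$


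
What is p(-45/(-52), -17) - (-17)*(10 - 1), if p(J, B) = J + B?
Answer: 7117/52 ≈ 136.87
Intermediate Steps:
p(J, B) = B + J
p(-45/(-52), -17) - (-17)*(10 - 1) = (-17 - 45/(-52)) - (-17)*(10 - 1) = (-17 - 45*(-1/52)) - (-17)*9 = (-17 + 45/52) - 1*(-153) = -839/52 + 153 = 7117/52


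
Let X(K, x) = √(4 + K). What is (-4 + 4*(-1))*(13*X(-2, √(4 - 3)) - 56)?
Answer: 448 - 104*√2 ≈ 300.92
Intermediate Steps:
(-4 + 4*(-1))*(13*X(-2, √(4 - 3)) - 56) = (-4 + 4*(-1))*(13*√(4 - 2) - 56) = (-4 - 4)*(13*√2 - 56) = -8*(-56 + 13*√2) = 448 - 104*√2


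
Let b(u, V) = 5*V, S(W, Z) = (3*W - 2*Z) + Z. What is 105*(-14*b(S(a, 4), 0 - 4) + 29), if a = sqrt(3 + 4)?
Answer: 32445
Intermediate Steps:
a = sqrt(7) ≈ 2.6458
S(W, Z) = -Z + 3*W (S(W, Z) = (-2*Z + 3*W) + Z = -Z + 3*W)
105*(-14*b(S(a, 4), 0 - 4) + 29) = 105*(-70*(0 - 4) + 29) = 105*(-70*(-4) + 29) = 105*(-14*(-20) + 29) = 105*(280 + 29) = 105*309 = 32445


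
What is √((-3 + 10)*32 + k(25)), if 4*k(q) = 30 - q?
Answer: √901/2 ≈ 15.008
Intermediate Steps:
k(q) = 15/2 - q/4 (k(q) = (30 - q)/4 = 15/2 - q/4)
√((-3 + 10)*32 + k(25)) = √((-3 + 10)*32 + (15/2 - ¼*25)) = √(7*32 + (15/2 - 25/4)) = √(224 + 5/4) = √(901/4) = √901/2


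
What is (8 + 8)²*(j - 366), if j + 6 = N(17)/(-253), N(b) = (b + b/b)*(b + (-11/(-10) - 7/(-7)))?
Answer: -120908544/1265 ≈ -95580.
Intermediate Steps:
N(b) = (1 + b)*(21/10 + b) (N(b) = (b + 1)*(b + (-11*(-⅒) - 7*(-⅐))) = (1 + b)*(b + (11/10 + 1)) = (1 + b)*(b + 21/10) = (1 + b)*(21/10 + b))
j = -9309/1265 (j = -6 + (21/10 + 17² + (31/10)*17)/(-253) = -6 + (21/10 + 289 + 527/10)*(-1/253) = -6 + (1719/5)*(-1/253) = -6 - 1719/1265 = -9309/1265 ≈ -7.3589)
(8 + 8)²*(j - 366) = (8 + 8)²*(-9309/1265 - 366) = 16²*(-472299/1265) = 256*(-472299/1265) = -120908544/1265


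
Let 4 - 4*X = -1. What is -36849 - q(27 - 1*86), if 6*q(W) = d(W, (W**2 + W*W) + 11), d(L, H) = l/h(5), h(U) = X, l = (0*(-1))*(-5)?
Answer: -36849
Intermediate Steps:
X = 5/4 (X = 1 - 1/4*(-1) = 1 + 1/4 = 5/4 ≈ 1.2500)
l = 0 (l = 0*(-5) = 0)
h(U) = 5/4
d(L, H) = 0 (d(L, H) = 0/(5/4) = 0*(4/5) = 0)
q(W) = 0 (q(W) = (1/6)*0 = 0)
-36849 - q(27 - 1*86) = -36849 - 1*0 = -36849 + 0 = -36849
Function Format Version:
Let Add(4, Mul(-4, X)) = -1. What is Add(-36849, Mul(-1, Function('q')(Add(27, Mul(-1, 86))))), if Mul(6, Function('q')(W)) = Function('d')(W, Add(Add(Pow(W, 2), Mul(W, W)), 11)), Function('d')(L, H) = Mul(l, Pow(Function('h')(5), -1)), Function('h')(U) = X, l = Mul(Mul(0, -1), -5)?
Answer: -36849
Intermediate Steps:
X = Rational(5, 4) (X = Add(1, Mul(Rational(-1, 4), -1)) = Add(1, Rational(1, 4)) = Rational(5, 4) ≈ 1.2500)
l = 0 (l = Mul(0, -5) = 0)
Function('h')(U) = Rational(5, 4)
Function('d')(L, H) = 0 (Function('d')(L, H) = Mul(0, Pow(Rational(5, 4), -1)) = Mul(0, Rational(4, 5)) = 0)
Function('q')(W) = 0 (Function('q')(W) = Mul(Rational(1, 6), 0) = 0)
Add(-36849, Mul(-1, Function('q')(Add(27, Mul(-1, 86))))) = Add(-36849, Mul(-1, 0)) = Add(-36849, 0) = -36849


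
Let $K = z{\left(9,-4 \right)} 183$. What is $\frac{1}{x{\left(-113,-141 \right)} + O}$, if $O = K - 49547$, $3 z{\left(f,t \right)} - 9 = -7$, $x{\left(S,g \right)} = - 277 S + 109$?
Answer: $- \frac{1}{18015} \approx -5.5509 \cdot 10^{-5}$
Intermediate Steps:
$x{\left(S,g \right)} = 109 - 277 S$
$z{\left(f,t \right)} = \frac{2}{3}$ ($z{\left(f,t \right)} = 3 + \frac{1}{3} \left(-7\right) = 3 - \frac{7}{3} = \frac{2}{3}$)
$K = 122$ ($K = \frac{2}{3} \cdot 183 = 122$)
$O = -49425$ ($O = 122 - 49547 = -49425$)
$\frac{1}{x{\left(-113,-141 \right)} + O} = \frac{1}{\left(109 - -31301\right) - 49425} = \frac{1}{\left(109 + 31301\right) - 49425} = \frac{1}{31410 - 49425} = \frac{1}{-18015} = - \frac{1}{18015}$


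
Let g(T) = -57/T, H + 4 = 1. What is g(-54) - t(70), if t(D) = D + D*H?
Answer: 2539/18 ≈ 141.06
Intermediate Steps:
H = -3 (H = -4 + 1 = -3)
t(D) = -2*D (t(D) = D + D*(-3) = D - 3*D = -2*D)
g(-54) - t(70) = -57/(-54) - (-2)*70 = -57*(-1/54) - 1*(-140) = 19/18 + 140 = 2539/18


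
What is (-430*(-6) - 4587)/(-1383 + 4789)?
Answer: -2007/3406 ≈ -0.58925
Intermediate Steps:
(-430*(-6) - 4587)/(-1383 + 4789) = (2580 - 4587)/3406 = -2007*1/3406 = -2007/3406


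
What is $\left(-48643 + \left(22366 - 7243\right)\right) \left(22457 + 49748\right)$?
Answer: $-2420311600$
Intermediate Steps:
$\left(-48643 + \left(22366 - 7243\right)\right) \left(22457 + 49748\right) = \left(-48643 + \left(22366 - 7243\right)\right) 72205 = \left(-48643 + 15123\right) 72205 = \left(-33520\right) 72205 = -2420311600$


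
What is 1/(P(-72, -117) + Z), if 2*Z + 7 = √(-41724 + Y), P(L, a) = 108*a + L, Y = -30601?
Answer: -25423/323200627 - 5*I*√2893/323200627 ≈ -7.866e-5 - 8.3209e-7*I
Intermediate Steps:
P(L, a) = L + 108*a
Z = -7/2 + 5*I*√2893/2 (Z = -7/2 + √(-41724 - 30601)/2 = -7/2 + √(-72325)/2 = -7/2 + (5*I*√2893)/2 = -7/2 + 5*I*√2893/2 ≈ -3.5 + 134.47*I)
1/(P(-72, -117) + Z) = 1/((-72 + 108*(-117)) + (-7/2 + 5*I*√2893/2)) = 1/((-72 - 12636) + (-7/2 + 5*I*√2893/2)) = 1/(-12708 + (-7/2 + 5*I*√2893/2)) = 1/(-25423/2 + 5*I*√2893/2)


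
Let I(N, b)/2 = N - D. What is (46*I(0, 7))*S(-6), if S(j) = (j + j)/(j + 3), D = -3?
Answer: 1104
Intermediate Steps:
S(j) = 2*j/(3 + j) (S(j) = (2*j)/(3 + j) = 2*j/(3 + j))
I(N, b) = 6 + 2*N (I(N, b) = 2*(N - 1*(-3)) = 2*(N + 3) = 2*(3 + N) = 6 + 2*N)
(46*I(0, 7))*S(-6) = (46*(6 + 2*0))*(2*(-6)/(3 - 6)) = (46*(6 + 0))*(2*(-6)/(-3)) = (46*6)*(2*(-6)*(-1/3)) = 276*4 = 1104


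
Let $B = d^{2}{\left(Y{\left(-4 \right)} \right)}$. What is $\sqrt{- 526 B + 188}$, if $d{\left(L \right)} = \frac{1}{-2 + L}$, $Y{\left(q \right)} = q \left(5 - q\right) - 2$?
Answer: $\frac{\sqrt{300274}}{40} \approx 13.699$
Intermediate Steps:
$Y{\left(q \right)} = -2 + q \left(5 - q\right)$
$B = \frac{1}{1600}$ ($B = \left(\frac{1}{-2 - 38}\right)^{2} = \left(\frac{1}{-40}\right)^{2} = \left(- \frac{1}{40}\right)^{2} = \frac{1}{1600} \approx 0.000625$)
$\sqrt{- 526 B + 188} = \sqrt{\left(-526\right) \frac{1}{1600} + 188} = \sqrt{- \frac{263}{800} + 188} = \sqrt{\frac{150137}{800}} = \frac{\sqrt{300274}}{40}$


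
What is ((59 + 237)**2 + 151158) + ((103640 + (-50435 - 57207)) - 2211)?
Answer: 232561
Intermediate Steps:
((59 + 237)**2 + 151158) + ((103640 + (-50435 - 57207)) - 2211) = (296**2 + 151158) + ((103640 - 107642) - 2211) = (87616 + 151158) + (-4002 - 2211) = 238774 - 6213 = 232561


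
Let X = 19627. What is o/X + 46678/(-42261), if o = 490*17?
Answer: -564114976/829456647 ≈ -0.68010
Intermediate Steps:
o = 8330
o/X + 46678/(-42261) = 8330/19627 + 46678/(-42261) = 8330*(1/19627) + 46678*(-1/42261) = 8330/19627 - 46678/42261 = -564114976/829456647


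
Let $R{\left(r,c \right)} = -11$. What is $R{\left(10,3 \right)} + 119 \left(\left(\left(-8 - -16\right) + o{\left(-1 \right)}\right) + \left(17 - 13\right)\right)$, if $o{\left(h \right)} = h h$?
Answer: $1536$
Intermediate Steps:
$o{\left(h \right)} = h^{2}$
$R{\left(10,3 \right)} + 119 \left(\left(\left(-8 - -16\right) + o{\left(-1 \right)}\right) + \left(17 - 13\right)\right) = -11 + 119 \left(\left(\left(-8 - -16\right) + \left(-1\right)^{2}\right) + \left(17 - 13\right)\right) = -11 + 119 \left(\left(\left(-8 + 16\right) + 1\right) + 4\right) = -11 + 119 \left(\left(8 + 1\right) + 4\right) = -11 + 119 \left(9 + 4\right) = -11 + 119 \cdot 13 = -11 + 1547 = 1536$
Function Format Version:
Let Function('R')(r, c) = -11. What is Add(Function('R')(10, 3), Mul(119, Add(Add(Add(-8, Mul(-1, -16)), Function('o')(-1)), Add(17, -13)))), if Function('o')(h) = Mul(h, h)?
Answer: 1536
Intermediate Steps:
Function('o')(h) = Pow(h, 2)
Add(Function('R')(10, 3), Mul(119, Add(Add(Add(-8, Mul(-1, -16)), Function('o')(-1)), Add(17, -13)))) = Add(-11, Mul(119, Add(Add(Add(-8, Mul(-1, -16)), Pow(-1, 2)), Add(17, -13)))) = Add(-11, Mul(119, Add(Add(Add(-8, 16), 1), 4))) = Add(-11, Mul(119, Add(Add(8, 1), 4))) = Add(-11, Mul(119, Add(9, 4))) = Add(-11, Mul(119, 13)) = Add(-11, 1547) = 1536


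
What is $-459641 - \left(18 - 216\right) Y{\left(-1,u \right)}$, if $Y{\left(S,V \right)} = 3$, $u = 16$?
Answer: $-459047$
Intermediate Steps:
$-459641 - \left(18 - 216\right) Y{\left(-1,u \right)} = -459641 - \left(18 - 216\right) 3 = -459641 - \left(-198\right) 3 = -459641 - -594 = -459641 + 594 = -459047$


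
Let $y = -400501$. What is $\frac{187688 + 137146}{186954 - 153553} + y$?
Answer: $- \frac{13376809067}{33401} \approx -4.0049 \cdot 10^{5}$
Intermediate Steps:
$\frac{187688 + 137146}{186954 - 153553} + y = \frac{187688 + 137146}{186954 - 153553} - 400501 = \frac{324834}{33401} - 400501 = - \frac{13376809067}{33401}$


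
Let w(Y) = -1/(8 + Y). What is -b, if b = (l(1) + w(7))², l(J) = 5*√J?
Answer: -5476/225 ≈ -24.338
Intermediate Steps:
b = 5476/225 (b = (5*√1 - 1/(8 + 7))² = (5*1 - 1/15)² = (5 - 1*1/15)² = (5 - 1/15)² = (74/15)² = 5476/225 ≈ 24.338)
-b = -1*5476/225 = -5476/225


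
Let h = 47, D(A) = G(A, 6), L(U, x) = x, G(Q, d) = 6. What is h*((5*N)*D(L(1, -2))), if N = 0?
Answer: 0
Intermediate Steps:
D(A) = 6
h*((5*N)*D(L(1, -2))) = 47*((5*0)*6) = 47*(0*6) = 47*0 = 0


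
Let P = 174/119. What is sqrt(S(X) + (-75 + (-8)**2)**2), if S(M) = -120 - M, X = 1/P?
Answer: sqrt(9570)/174 ≈ 0.56222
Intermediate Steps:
P = 174/119 (P = 174*(1/119) = 174/119 ≈ 1.4622)
X = 119/174 (X = 1/(174/119) = 119/174 ≈ 0.68391)
sqrt(S(X) + (-75 + (-8)**2)**2) = sqrt((-120 - 1*119/174) + (-75 + (-8)**2)**2) = sqrt((-120 - 119/174) + (-75 + 64)**2) = sqrt(-20999/174 + (-11)**2) = sqrt(-20999/174 + 121) = sqrt(55/174) = sqrt(9570)/174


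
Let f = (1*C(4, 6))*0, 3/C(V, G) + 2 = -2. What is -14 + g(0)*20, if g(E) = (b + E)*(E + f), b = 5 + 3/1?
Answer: -14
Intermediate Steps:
C(V, G) = -¾ (C(V, G) = 3/(-2 - 2) = 3/(-4) = 3*(-¼) = -¾)
b = 8 (b = 5 + 3*1 = 5 + 3 = 8)
f = 0 (f = (1*(-¾))*0 = -¾*0 = 0)
g(E) = E*(8 + E) (g(E) = (8 + E)*(E + 0) = (8 + E)*E = E*(8 + E))
-14 + g(0)*20 = -14 + (0*(8 + 0))*20 = -14 + (0*8)*20 = -14 + 0*20 = -14 + 0 = -14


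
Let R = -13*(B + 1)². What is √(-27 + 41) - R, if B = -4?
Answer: 117 + √14 ≈ 120.74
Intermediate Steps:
R = -117 (R = -13*(-4 + 1)² = -13*(-3)² = -13*9 = -117)
√(-27 + 41) - R = √(-27 + 41) - 1*(-117) = √14 + 117 = 117 + √14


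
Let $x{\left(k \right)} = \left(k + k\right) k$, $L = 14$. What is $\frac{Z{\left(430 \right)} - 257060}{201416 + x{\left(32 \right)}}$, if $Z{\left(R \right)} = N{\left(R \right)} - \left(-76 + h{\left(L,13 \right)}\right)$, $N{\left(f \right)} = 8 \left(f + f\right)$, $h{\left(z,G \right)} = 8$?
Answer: $- \frac{31264}{25433} \approx -1.2293$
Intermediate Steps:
$x{\left(k \right)} = 2 k^{2}$ ($x{\left(k \right)} = 2 k k = 2 k^{2}$)
$N{\left(f \right)} = 16 f$ ($N{\left(f \right)} = 8 \cdot 2 f = 16 f$)
$Z{\left(R \right)} = 68 + 16 R$ ($Z{\left(R \right)} = 16 R - \left(-76 + 8\right) = 16 R - -68 = 16 R + 68 = 68 + 16 R$)
$\frac{Z{\left(430 \right)} - 257060}{201416 + x{\left(32 \right)}} = \frac{\left(68 + 16 \cdot 430\right) - 257060}{201416 + 2 \cdot 32^{2}} = \frac{\left(68 + 6880\right) - 257060}{201416 + 2 \cdot 1024} = \frac{6948 - 257060}{201416 + 2048} = - \frac{250112}{203464} = \left(-250112\right) \frac{1}{203464} = - \frac{31264}{25433}$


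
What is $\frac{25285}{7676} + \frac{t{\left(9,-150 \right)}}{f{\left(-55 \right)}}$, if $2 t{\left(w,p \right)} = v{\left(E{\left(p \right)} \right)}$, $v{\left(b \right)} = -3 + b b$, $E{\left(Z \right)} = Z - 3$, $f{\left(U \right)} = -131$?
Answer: $- \frac{86519893}{1005556} \approx -86.042$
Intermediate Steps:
$E{\left(Z \right)} = -3 + Z$ ($E{\left(Z \right)} = Z - 3 = -3 + Z$)
$v{\left(b \right)} = -3 + b^{2}$
$t{\left(w,p \right)} = - \frac{3}{2} + \frac{\left(-3 + p\right)^{2}}{2}$ ($t{\left(w,p \right)} = \frac{-3 + \left(-3 + p\right)^{2}}{2} = - \frac{3}{2} + \frac{\left(-3 + p\right)^{2}}{2}$)
$\frac{25285}{7676} + \frac{t{\left(9,-150 \right)}}{f{\left(-55 \right)}} = \frac{25285}{7676} + \frac{- \frac{3}{2} + \frac{\left(-3 - 150\right)^{2}}{2}}{-131} = 25285 \cdot \frac{1}{7676} + \left(- \frac{3}{2} + \frac{\left(-153\right)^{2}}{2}\right) \left(- \frac{1}{131}\right) = \frac{25285}{7676} + \left(- \frac{3}{2} + \frac{1}{2} \cdot 23409\right) \left(- \frac{1}{131}\right) = \frac{25285}{7676} + \left(- \frac{3}{2} + \frac{23409}{2}\right) \left(- \frac{1}{131}\right) = \frac{25285}{7676} + 11703 \left(- \frac{1}{131}\right) = \frac{25285}{7676} - \frac{11703}{131} = - \frac{86519893}{1005556}$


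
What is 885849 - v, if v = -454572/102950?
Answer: 45599304561/51475 ≈ 8.8585e+5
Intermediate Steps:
v = -227286/51475 (v = -454572*1/102950 = -227286/51475 ≈ -4.4155)
885849 - v = 885849 - 1*(-227286/51475) = 885849 + 227286/51475 = 45599304561/51475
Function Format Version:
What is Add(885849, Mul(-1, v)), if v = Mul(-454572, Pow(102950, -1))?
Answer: Rational(45599304561, 51475) ≈ 8.8585e+5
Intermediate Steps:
v = Rational(-227286, 51475) (v = Mul(-454572, Rational(1, 102950)) = Rational(-227286, 51475) ≈ -4.4155)
Add(885849, Mul(-1, v)) = Add(885849, Mul(-1, Rational(-227286, 51475))) = Add(885849, Rational(227286, 51475)) = Rational(45599304561, 51475)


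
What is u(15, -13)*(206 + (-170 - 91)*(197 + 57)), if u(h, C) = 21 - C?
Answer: -2246992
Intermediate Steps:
u(15, -13)*(206 + (-170 - 91)*(197 + 57)) = (21 - 1*(-13))*(206 + (-170 - 91)*(197 + 57)) = (21 + 13)*(206 - 261*254) = 34*(206 - 66294) = 34*(-66088) = -2246992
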